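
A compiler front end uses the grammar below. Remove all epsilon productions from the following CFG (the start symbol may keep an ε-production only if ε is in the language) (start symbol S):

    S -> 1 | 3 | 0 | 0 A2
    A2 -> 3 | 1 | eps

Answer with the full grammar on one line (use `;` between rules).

S -> 1 | 3 | 0 | 0 A2; A2 -> 3 | 1

Nullable set = {A2}.
ε ∉ L(G), so no ε-production is kept.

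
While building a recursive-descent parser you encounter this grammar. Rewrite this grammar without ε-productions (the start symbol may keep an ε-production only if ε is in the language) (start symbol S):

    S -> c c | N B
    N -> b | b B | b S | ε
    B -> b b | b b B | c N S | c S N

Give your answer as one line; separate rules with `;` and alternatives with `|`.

S -> c c | N B | B; N -> b | b B | b S; B -> b b | b b B | c N S | c S | c S N

Nullable nonterminals: {N}.
ε ∉ L(G), so no ε-production is kept.
For each production, add variants omitting each subset of nullable occurrences: S → N B gives N B | B. B → c N S gives c N S | c S.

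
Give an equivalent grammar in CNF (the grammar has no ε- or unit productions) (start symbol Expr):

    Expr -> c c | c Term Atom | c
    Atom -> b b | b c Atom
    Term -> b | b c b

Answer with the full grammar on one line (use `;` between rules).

Introduce a nonterminal for each terminal appearing in a rule of length ≥ 2: X1 → c, X2 → b.
Binarize each right-hand side of length ≥ 3 by chaining fresh nonterminals (Y1, Y2, …): affected rules were Expr → X1 Term Atom; Atom → X2 X1 Atom; Term → X2 X1 X2.

Expr -> X1 X1 | X1 Y1 | c; Atom -> X2 X2 | X2 Y2; Term -> b | X2 Y3; X1 -> c; X2 -> b; Y1 -> Term Atom; Y2 -> X1 Atom; Y3 -> X1 X2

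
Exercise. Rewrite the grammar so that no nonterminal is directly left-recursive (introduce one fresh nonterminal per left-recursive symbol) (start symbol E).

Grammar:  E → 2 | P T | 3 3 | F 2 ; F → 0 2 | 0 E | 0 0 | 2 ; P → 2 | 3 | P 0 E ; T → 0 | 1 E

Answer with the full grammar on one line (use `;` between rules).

E → 2 | P T | 3 3 | F 2; F → 0 2 | 0 E | 0 0 | 2; P → 2 P' | 3 P'; T → 0 | 1 E; P' → 0 E P' | ε

P is directly left-recursive.
For P: α = {0 E}, β = {2, 3}. Rewrite as P → β P' and P' → α P' | ε.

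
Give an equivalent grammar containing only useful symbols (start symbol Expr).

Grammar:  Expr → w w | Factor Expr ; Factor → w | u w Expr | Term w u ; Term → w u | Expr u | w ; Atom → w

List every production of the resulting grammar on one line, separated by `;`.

Expr → w w | Factor Expr; Factor → w | u w Expr | Term w u; Term → w u | Expr u | w

Generating nonterminals: {Atom, Expr, Factor, Term}.
Reachable from Expr after that: {Expr, Factor, Term}.
Removed useless symbols: {Atom} and every production mentioning them.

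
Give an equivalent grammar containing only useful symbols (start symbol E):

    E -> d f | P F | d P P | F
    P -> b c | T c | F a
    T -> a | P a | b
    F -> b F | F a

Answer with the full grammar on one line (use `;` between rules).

E -> d f | d P P; P -> b c | T c; T -> a | P a | b

Generating nonterminals: {E, P, T}.
Reachable from E after that: {E, P, T}.
Removed useless symbols: {F} and every production mentioning them.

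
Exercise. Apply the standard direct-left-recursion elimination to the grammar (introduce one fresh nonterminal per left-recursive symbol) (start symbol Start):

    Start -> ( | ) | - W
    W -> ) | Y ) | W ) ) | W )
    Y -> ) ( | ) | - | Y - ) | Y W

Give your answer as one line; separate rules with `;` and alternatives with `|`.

Directly left-recursive nonterminals: W, Y.
For W: α = {) ), )}, β = {), Y )}. Rewrite as W → β W1 and W1 → α W1 | ε.
For Y: α = {- ), W}, β = {) (, ), -}. Rewrite as Y → β Y1 and Y1 → α Y1 | ε.

Start -> ( | ) | - W; W -> ) W1 | Y ) W1; Y -> ) ( Y1 | ) Y1 | - Y1; W1 -> ) ) W1 | ) W1 | ε; Y1 -> - ) Y1 | W Y1 | ε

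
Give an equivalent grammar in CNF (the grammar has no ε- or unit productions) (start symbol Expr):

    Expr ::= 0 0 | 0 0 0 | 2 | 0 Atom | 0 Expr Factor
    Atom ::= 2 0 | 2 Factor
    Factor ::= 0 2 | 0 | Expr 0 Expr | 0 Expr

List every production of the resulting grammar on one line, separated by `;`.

Expr ::= X1 X1 | X1 Y1 | 2 | X1 Atom | X1 Y2; Atom ::= X2 X1 | X2 Factor; Factor ::= X1 X2 | 0 | Expr Y3 | X1 Expr; X1 ::= 0; X2 ::= 2; Y1 ::= X1 X1; Y2 ::= Expr Factor; Y3 ::= X1 Expr

Introduce a nonterminal for each terminal appearing in a rule of length ≥ 2: X1 → 0, X2 → 2.
Binarize each right-hand side of length ≥ 3 by chaining fresh nonterminals (Y1, Y2, …): affected rules were Expr → X1 X1 X1; Expr → X1 Expr Factor; Factor → Expr X1 Expr.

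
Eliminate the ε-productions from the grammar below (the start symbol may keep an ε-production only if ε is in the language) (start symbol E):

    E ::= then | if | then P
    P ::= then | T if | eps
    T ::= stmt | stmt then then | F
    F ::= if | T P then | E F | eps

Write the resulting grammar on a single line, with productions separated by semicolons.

E ::= then | if | then P; P ::= then | T if | if; T ::= stmt | stmt then then | F; F ::= if | T P then | T then | P then | then | E F | E

Nullable set = {F, P, T}.
ε ∉ L(G), so no ε-production is kept.
For each production, add variants omitting each subset of nullable occurrences: P → T if gives T if | if. F → T P then gives T P then | T then | P then | then. F → E F gives E F | E.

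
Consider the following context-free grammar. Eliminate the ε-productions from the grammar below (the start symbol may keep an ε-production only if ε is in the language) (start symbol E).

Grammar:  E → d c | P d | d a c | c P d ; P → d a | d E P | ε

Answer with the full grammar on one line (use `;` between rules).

Nullable nonterminals: {P}.
ε ∉ L(G), so no ε-production is kept.
Expand every rule over subsets of its nullable positions: E → P d gives P d | d. E → c P d gives c P d | c d. P → d E P gives d E P | d E.

E → d c | P d | d | d a c | c P d | c d; P → d a | d E P | d E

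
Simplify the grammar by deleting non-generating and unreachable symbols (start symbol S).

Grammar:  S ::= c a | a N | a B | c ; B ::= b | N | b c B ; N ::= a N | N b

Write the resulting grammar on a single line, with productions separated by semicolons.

Generating nonterminals: {B, S}.
Reachable from S after that: {B, S}.
Removed useless symbols: {N} and every production mentioning them.

S ::= c a | a B | c; B ::= b | b c B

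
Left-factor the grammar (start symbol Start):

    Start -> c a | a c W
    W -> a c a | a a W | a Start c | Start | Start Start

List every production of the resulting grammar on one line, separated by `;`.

Start -> c a | a c W; W -> a W1 | Start W2; W1 -> c a | a W | Start c; W2 -> ε | Start

W has alternatives sharing prefix 'a': factor to W → a W1 with W1 → c a | a W | Start c.
W has alternatives sharing prefix 'Start': factor to W → Start W2 with W2 → ε | Start.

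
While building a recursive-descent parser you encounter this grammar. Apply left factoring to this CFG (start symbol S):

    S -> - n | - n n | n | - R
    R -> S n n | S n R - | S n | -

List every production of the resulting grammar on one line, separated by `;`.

S has alternatives sharing prefix '-': factor to S → - S' with S' → n | n n | R.
R has alternatives sharing prefix 'S n': factor to R → S n R' with R' → n | R - | ε.
S' has alternatives sharing prefix 'n': factor to S' → n S'' with S'' → ε | n.

S -> n | - S'; R -> - | S n R'; S' -> R | n S''; R' -> n | R - | ε; S'' -> ε | n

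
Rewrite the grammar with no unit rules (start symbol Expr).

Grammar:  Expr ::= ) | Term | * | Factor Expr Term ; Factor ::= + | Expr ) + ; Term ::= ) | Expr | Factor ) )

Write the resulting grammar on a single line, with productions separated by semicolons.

Expr ::= ) | Factor ) ) | * | Factor Expr Term; Factor ::= + | Expr ) +; Term ::= ) | Factor ) ) | * | Factor Expr Term

Unit pairs: Expr ⇒* {Term}; Term ⇒* {Expr}.
For every A with A ⇒* B via unit rules, add B's non-unit alternatives to A; then delete every rule of the form X → Y.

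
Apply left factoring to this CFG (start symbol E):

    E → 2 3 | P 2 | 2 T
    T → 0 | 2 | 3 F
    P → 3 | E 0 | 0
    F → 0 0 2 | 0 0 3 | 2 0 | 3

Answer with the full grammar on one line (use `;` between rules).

E → P 2 | 2 E'; T → 0 | 2 | 3 F; P → 3 | E 0 | 0; F → 2 0 | 3 | 0 0 F'; E' → 3 | T; F' → 2 | 3

E has alternatives sharing prefix '2': factor to E → 2 E' with E' → 3 | T.
F has alternatives sharing prefix '0 0': factor to F → 0 0 F' with F' → 2 | 3.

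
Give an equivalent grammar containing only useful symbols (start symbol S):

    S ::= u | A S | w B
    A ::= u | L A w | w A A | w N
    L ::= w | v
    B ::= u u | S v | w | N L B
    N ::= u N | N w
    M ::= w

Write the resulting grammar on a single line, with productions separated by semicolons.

S ::= u | A S | w B; A ::= u | L A w | w A A; L ::= w | v; B ::= u u | S v | w

Generating nonterminals: {A, B, L, M, S}.
Reachable from S after that: {A, B, L, S}.
Removed useless symbols: {M, N} and every production mentioning them.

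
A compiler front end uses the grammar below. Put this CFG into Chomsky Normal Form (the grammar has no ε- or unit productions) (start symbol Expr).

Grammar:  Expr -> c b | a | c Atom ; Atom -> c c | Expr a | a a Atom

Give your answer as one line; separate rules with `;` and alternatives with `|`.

Expr -> X1 X2 | a | X1 Atom; Atom -> X1 X1 | Expr X3 | X3 Y1; X1 -> c; X2 -> b; X3 -> a; Y1 -> X3 Atom

Introduce a nonterminal for each terminal appearing in a rule of length ≥ 2: X1 → c, X2 → b, X3 → a.
Binarize each right-hand side of length ≥ 3 by chaining fresh nonterminals (Y1, Y2, …): affected rules were Atom → X3 X3 Atom.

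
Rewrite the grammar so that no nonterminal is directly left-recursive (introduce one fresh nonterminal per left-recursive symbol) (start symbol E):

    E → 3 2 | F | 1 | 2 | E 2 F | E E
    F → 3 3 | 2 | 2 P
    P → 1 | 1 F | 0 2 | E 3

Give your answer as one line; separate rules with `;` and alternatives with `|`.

Left recursion appears on E.
For E: α = {2 F, E}, β = {3 2, F, 1, 2}. Rewrite as E → β E' and E' → α E' | ε.

E → 3 2 E' | F E' | 1 E' | 2 E'; F → 3 3 | 2 | 2 P; P → 1 | 1 F | 0 2 | E 3; E' → 2 F E' | E E' | epsilon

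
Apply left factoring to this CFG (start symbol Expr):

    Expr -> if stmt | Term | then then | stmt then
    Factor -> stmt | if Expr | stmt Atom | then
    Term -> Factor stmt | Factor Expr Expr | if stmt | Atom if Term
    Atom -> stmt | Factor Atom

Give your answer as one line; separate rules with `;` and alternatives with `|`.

Expr -> if stmt | Term | then then | stmt then; Factor -> if Expr | then | stmt Factor1; Term -> if stmt | Atom if Term | Factor Term1; Atom -> stmt | Factor Atom; Factor1 -> ε | Atom; Term1 -> stmt | Expr Expr

Factor has alternatives sharing prefix 'stmt': factor to Factor → stmt Factor1 with Factor1 → ε | Atom.
Term has alternatives sharing prefix 'Factor': factor to Term → Factor Term1 with Term1 → stmt | Expr Expr.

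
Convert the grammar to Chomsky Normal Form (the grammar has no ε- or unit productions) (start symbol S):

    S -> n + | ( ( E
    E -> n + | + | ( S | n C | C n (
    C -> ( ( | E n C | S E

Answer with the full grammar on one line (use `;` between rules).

Introduce a nonterminal for each terminal appearing in a rule of length ≥ 2: X1 → n, X2 → +, X3 → (.
Binarize each right-hand side of length ≥ 3 by chaining fresh nonterminals (Y1, Y2, …): affected rules were S → X3 X3 E; E → C X1 X3; C → E X1 C.

S -> X1 X2 | X3 Y1; E -> X1 X2 | + | X3 S | X1 C | C Y2; C -> X3 X3 | E Y3 | S E; X1 -> n; X2 -> +; X3 -> (; Y1 -> X3 E; Y2 -> X1 X3; Y3 -> X1 C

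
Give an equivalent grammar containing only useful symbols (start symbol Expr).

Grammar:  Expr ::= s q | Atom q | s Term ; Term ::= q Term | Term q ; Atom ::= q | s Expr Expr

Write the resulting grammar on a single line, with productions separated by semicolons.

Expr ::= s q | Atom q; Atom ::= q | s Expr Expr

Generating nonterminals: {Atom, Expr}.
Reachable from Expr after that: {Atom, Expr}.
Removed useless symbols: {Term} and every production mentioning them.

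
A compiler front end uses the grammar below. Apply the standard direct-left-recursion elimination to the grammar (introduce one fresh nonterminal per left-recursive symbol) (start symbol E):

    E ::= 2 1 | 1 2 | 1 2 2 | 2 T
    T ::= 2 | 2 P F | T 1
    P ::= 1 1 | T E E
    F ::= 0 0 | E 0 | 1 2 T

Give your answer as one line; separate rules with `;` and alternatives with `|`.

E ::= 2 1 | 1 2 | 1 2 2 | 2 T; T ::= 2 T' | 2 P F T'; P ::= 1 1 | T E E; F ::= 0 0 | E 0 | 1 2 T; T' ::= 1 T' | ε

Directly left-recursive nonterminal: T.
For T: α = {1}, β = {2, 2 P F}. Rewrite as T → β T' and T' → α T' | ε.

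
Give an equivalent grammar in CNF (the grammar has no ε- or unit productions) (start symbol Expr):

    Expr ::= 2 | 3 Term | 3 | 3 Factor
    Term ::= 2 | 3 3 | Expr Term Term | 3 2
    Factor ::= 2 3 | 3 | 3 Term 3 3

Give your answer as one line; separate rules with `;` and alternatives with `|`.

Expr ::= 2 | X1 Term | 3 | X1 Factor; Term ::= 2 | X1 X1 | Expr Y1 | X1 X2; Factor ::= X2 X1 | 3 | X1 Y2; X1 ::= 3; X2 ::= 2; Y1 ::= Term Term; Y2 ::= Term Y3; Y3 ::= X1 X1

Introduce a nonterminal for each terminal appearing in a rule of length ≥ 2: X1 → 3, X2 → 2.
Binarize each right-hand side of length ≥ 3 by chaining fresh nonterminals (Y1, Y2, …): affected rules were Term → Expr Term Term; Factor → X1 Term X1 X1.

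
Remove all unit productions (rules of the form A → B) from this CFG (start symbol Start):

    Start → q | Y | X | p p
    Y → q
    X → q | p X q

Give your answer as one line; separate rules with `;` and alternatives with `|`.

Unit pairs: Start ⇒* {X, Y}.
For every A with A ⇒* B via unit rules, add B's non-unit alternatives to A; then delete every rule of the form X → Y.

Start → q | p p | p X q; Y → q; X → q | p X q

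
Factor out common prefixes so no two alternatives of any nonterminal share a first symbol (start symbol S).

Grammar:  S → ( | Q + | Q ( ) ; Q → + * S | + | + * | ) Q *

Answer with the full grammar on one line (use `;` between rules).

S has alternatives sharing prefix 'Q': factor to S → Q S' with S' → + | ( ).
Q has alternatives sharing prefix '+': factor to Q → + Q' with Q' → * S | ε | *.
Q' has alternatives sharing prefix '*': factor to Q' → * Q'' with Q'' → S | ε.

S → ( | Q S'; Q → ) Q * | + Q'; S' → + | ( ); Q' → ε | * Q''; Q'' → S | ε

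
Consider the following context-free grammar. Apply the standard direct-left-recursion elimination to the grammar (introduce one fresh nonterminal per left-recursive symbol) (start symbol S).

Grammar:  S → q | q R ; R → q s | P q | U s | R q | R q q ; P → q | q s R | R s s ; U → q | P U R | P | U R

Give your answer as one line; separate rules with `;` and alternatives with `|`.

R, U are directly left-recursive.
For R: α = {q, q q}, β = {q s, P q, U s}. Rewrite as R → β R' and R' → α R' | ε.
For U: α = {R}, β = {q, P U R, P}. Rewrite as U → β U' and U' → α U' | ε.

S → q | q R; R → q s R' | P q R' | U s R'; P → q | q s R | R s s; U → q U' | P U R U' | P U'; R' → q R' | q q R' | ε; U' → R U' | ε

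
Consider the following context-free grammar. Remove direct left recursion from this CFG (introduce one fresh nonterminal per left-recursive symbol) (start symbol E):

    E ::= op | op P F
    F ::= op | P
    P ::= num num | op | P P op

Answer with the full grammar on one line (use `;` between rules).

Directly left-recursive nonterminal: P.
For P: α = {P op}, β = {num num, op}. Rewrite as P → β P' and P' → α P' | ε.

E ::= op | op P F; F ::= op | P; P ::= num num P' | op P'; P' ::= P op P' | ε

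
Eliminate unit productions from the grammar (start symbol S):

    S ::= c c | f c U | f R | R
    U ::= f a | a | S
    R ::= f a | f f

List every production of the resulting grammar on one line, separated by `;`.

S ::= c c | f c U | f R | f a | f f; U ::= f a | a | c c | f c U | f R | f f; R ::= f a | f f

Unit pairs: S ⇒* {R}; U ⇒* {R, S}.
For each unit pair (A, B), copy every non-unit production of B to A, then drop all unit productions.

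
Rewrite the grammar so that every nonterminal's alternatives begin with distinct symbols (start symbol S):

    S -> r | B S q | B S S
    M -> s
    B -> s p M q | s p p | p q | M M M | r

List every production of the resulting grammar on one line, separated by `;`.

S has alternatives sharing prefix 'B S': factor to S → B S S' with S' → q | S.
B has alternatives sharing prefix 's p': factor to B → s p B' with B' → M q | p.

S -> r | B S S'; M -> s; B -> p q | M M M | r | s p B'; S' -> q | S; B' -> M q | p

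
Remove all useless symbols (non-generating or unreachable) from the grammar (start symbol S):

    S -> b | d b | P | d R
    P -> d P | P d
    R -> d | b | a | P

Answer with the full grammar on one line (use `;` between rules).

Generating nonterminals: {R, S}.
Reachable from S after that: {R, S}.
Removed useless symbols: {P} and every production mentioning them.

S -> b | d b | d R; R -> d | b | a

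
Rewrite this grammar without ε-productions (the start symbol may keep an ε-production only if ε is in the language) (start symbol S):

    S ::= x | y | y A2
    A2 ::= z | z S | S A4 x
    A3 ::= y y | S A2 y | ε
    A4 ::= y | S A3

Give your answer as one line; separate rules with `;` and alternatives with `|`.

S ::= x | y | y A2; A2 ::= z | z S | S A4 x; A3 ::= y y | S A2 y; A4 ::= y | S A3 | S

The nullable symbols are {A3}.
ε ∉ L(G), so no ε-production is kept.
Add the nullable-subset variants: A4 → S A3 gives S A3 | S.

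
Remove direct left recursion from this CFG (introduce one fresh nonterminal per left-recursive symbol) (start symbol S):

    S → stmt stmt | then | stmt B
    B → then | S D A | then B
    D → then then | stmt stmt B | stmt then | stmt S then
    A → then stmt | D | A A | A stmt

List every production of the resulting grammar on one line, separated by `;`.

Directly left-recursive nonterminal: A.
For A: α = {A, stmt}, β = {then stmt, D}. Rewrite as A → β A' and A' → α A' | ε.

S → stmt stmt | then | stmt B; B → then | S D A | then B; D → then then | stmt stmt B | stmt then | stmt S then; A → then stmt A' | D A'; A' → A A' | stmt A' | ε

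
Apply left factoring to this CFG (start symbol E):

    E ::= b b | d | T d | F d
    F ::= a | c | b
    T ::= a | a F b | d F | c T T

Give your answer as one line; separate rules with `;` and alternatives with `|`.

E ::= b b | d | T d | F d; F ::= a | c | b; T ::= d F | c T T | a T'; T' ::= ε | F b

T has alternatives sharing prefix 'a': factor to T → a T' with T' → ε | F b.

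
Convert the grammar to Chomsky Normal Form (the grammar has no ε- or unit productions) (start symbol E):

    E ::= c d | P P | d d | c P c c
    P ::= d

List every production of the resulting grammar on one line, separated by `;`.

E ::= X1 X2 | P P | X2 X2 | X1 Y1; P ::= d; X1 ::= c; X2 ::= d; Y1 ::= P Y2; Y2 ::= X1 X1

Introduce a nonterminal for each terminal appearing in a rule of length ≥ 2: X1 → c, X2 → d.
Binarize each right-hand side of length ≥ 3 by chaining fresh nonterminals (Y1, Y2, …): affected rules were E → X1 P X1 X1.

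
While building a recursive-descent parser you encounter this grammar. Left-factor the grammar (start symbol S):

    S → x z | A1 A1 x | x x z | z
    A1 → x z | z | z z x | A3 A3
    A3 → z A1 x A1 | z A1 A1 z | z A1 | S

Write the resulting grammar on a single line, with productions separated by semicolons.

S has alternatives sharing prefix 'x': factor to S → x S' with S' → z | x z.
A1 has alternatives sharing prefix 'z': factor to A1 → z A1' with A1' → ε | z x.
A3 has alternatives sharing prefix 'z A1': factor to A3 → z A1 A3' with A3' → x A1 | A1 z | ε.

S → A1 A1 x | z | x S'; A1 → x z | A3 A3 | z A1'; A3 → S | z A1 A3'; S' → z | x z; A1' → ε | z x; A3' → x A1 | A1 z | ε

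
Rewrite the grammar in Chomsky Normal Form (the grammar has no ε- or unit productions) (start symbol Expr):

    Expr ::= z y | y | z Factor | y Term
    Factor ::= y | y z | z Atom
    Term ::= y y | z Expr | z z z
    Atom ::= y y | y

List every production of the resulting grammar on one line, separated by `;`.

Introduce a nonterminal for each terminal appearing in a rule of length ≥ 2: X1 → z, X2 → y.
Binarize each right-hand side of length ≥ 3 by chaining fresh nonterminals (Y1, Y2, …): affected rules were Term → X1 X1 X1.

Expr ::= X1 X2 | y | X1 Factor | X2 Term; Factor ::= y | X2 X1 | X1 Atom; Term ::= X2 X2 | X1 Expr | X1 Y1; Atom ::= X2 X2 | y; X1 ::= z; X2 ::= y; Y1 ::= X1 X1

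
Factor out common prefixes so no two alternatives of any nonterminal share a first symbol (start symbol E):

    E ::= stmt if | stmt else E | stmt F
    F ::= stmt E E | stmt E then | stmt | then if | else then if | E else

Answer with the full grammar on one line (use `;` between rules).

E has alternatives sharing prefix 'stmt': factor to E → stmt E' with E' → if | else E | F.
F has alternatives sharing prefix 'stmt': factor to F → stmt F' with F' → E E | E then | ε.
F' has alternatives sharing prefix 'E': factor to F' → E F'' with F'' → E | then.

E ::= stmt E'; F ::= then if | else then if | E else | stmt F'; E' ::= if | else E | F; F' ::= eps | E F''; F'' ::= E | then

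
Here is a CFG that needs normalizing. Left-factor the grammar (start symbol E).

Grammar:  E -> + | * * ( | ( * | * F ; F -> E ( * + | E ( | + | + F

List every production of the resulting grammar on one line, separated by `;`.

E -> + | ( * | * E'; F -> E ( F' | + F''; E' -> * ( | F; F' -> * + | ε; F'' -> ε | F

E has alternatives sharing prefix '*': factor to E → * E' with E' → * ( | F.
F has alternatives sharing prefix 'E (': factor to F → E ( F' with F' → * + | ε.
F has alternatives sharing prefix '+': factor to F → + F'' with F'' → ε | F.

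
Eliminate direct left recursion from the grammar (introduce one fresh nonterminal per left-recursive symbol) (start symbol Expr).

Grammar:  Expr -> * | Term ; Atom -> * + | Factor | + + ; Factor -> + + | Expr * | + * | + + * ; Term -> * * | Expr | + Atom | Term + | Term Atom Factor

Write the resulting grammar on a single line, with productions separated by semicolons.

Left recursion appears on Term.
For Term: α = {+, Atom Factor}, β = {* *, Expr, + Atom}. Rewrite as Term → β Term1 and Term1 → α Term1 | ε.

Expr -> * | Term; Atom -> * + | Factor | + +; Factor -> + + | Expr * | + * | + + *; Term -> * * Term1 | Expr Term1 | + Atom Term1; Term1 -> + Term1 | Atom Factor Term1 | epsilon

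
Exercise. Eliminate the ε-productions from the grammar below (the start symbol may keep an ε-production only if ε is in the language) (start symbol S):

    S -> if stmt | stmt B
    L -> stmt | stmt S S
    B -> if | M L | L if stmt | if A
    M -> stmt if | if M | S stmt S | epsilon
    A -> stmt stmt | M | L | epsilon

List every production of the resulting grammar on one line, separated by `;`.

S -> if stmt | stmt B; L -> stmt | stmt S S; B -> if | M L | L | L if stmt | if A; M -> stmt if | if M | if | S stmt S; A -> stmt stmt | M | L

The nullable symbols are {A, M}.
ε ∉ L(G), so no ε-production is kept.
Add the nullable-subset variants: B → M L gives M L | L. M → if M gives if M | if.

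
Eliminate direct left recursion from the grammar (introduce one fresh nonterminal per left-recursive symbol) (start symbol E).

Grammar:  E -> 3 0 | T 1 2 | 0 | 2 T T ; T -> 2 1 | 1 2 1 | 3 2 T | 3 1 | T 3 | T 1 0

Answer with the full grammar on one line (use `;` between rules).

T is directly left-recursive.
For T: α = {3, 1 0}, β = {2 1, 1 2 1, 3 2 T, 3 1}. Rewrite as T → β T' and T' → α T' | ε.

E -> 3 0 | T 1 2 | 0 | 2 T T; T -> 2 1 T' | 1 2 1 T' | 3 2 T T' | 3 1 T'; T' -> 3 T' | 1 0 T' | ε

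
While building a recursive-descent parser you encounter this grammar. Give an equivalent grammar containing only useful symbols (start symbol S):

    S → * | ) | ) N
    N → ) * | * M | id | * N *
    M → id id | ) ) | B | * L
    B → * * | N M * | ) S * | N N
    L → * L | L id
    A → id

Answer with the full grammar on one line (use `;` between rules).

S → * | ) | ) N; N → ) * | * M | id | * N *; M → id id | ) ) | B; B → * * | N M * | ) S * | N N

Generating nonterminals: {A, B, M, N, S}.
Reachable from S after that: {B, M, N, S}.
Removed useless symbols: {A, L} and every production mentioning them.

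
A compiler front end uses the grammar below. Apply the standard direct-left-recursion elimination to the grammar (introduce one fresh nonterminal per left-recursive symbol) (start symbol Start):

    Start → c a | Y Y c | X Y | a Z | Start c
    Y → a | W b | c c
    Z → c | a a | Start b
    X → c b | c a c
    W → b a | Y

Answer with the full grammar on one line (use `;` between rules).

Start → c a Start1 | Y Y c Start1 | X Y Start1 | a Z Start1; Y → a | W b | c c; Z → c | a a | Start b; X → c b | c a c; W → b a | Y; Start1 → c Start1 | epsilon

Left recursion appears on Start.
For Start: α = {c}, β = {c a, Y Y c, X Y, a Z}. Rewrite as Start → β Start1 and Start1 → α Start1 | ε.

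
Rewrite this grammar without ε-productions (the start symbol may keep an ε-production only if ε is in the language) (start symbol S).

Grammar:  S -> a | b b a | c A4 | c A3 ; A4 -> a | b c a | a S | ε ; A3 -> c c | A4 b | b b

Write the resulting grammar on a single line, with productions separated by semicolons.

Nullable nonterminals: {A4}.
ε ∉ L(G), so no ε-production is kept.
For each production, add variants omitting each subset of nullable occurrences: S → c A4 gives c A4 | c. A3 → A4 b gives A4 b | b.

S -> a | b b a | c A4 | c | c A3; A4 -> a | b c a | a S; A3 -> c c | A4 b | b | b b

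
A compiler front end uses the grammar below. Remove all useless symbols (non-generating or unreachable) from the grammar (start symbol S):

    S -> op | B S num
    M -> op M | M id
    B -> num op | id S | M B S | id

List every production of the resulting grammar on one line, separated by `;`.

Generating nonterminals: {B, S}.
Reachable from S after that: {B, S}.
Removed useless symbols: {M} and every production mentioning them.

S -> op | B S num; B -> num op | id S | id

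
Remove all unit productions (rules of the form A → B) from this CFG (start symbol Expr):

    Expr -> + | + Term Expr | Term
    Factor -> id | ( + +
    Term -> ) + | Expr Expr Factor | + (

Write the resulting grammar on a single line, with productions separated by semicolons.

Unit pairs: Expr ⇒* {Term}.
For every A with A ⇒* B via unit rules, add B's non-unit alternatives to A; then delete every rule of the form X → Y.

Expr -> ) + | Expr Expr Factor | + ( | + | + Term Expr; Factor -> id | ( + +; Term -> ) + | Expr Expr Factor | + (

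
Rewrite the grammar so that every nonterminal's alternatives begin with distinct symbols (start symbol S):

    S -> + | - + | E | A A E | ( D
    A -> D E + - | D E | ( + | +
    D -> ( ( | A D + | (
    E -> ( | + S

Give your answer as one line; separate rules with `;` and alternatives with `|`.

A has alternatives sharing prefix 'D E': factor to A → D E A' with A' → + - | ε.
D has alternatives sharing prefix '(': factor to D → ( D' with D' → ( | ε.

S -> + | - + | E | A A E | ( D; A -> ( + | + | D E A'; D -> A D + | ( D'; E -> ( | + S; A' -> + - | ε; D' -> ( | ε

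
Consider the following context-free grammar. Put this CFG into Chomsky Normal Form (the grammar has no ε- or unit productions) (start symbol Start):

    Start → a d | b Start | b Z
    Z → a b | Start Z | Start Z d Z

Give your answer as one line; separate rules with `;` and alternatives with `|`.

Start → X1 X2 | X3 Start | X3 Z; Z → X1 X3 | Start Z | Start Y1; X1 → a; X2 → d; X3 → b; Y1 → Z Y2; Y2 → X2 Z

Introduce a nonterminal for each terminal appearing in a rule of length ≥ 2: X1 → a, X2 → d, X3 → b.
Binarize each right-hand side of length ≥ 3 by chaining fresh nonterminals (Y1, Y2, …): affected rules were Z → Start Z X2 Z.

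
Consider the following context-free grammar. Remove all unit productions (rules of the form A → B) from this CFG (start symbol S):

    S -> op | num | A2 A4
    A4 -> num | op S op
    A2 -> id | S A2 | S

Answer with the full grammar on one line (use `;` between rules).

Unit pairs: A2 ⇒* {S}.
Replace each nonterminal's rules with the union of the non-unit rules of every nonterminal it unit-derives.

S -> op | num | A2 A4; A4 -> num | op S op; A2 -> id | S A2 | op | num | A2 A4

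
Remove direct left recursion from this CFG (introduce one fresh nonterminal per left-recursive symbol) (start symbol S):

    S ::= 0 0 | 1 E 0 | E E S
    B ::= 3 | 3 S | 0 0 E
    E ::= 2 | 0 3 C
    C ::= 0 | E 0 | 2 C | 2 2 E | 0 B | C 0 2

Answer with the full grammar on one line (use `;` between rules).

Left recursion appears on C.
For C: α = {0 2}, β = {0, E 0, 2 C, 2 2 E, 0 B}. Rewrite as C → β C' and C' → α C' | ε.

S ::= 0 0 | 1 E 0 | E E S; B ::= 3 | 3 S | 0 0 E; E ::= 2 | 0 3 C; C ::= 0 C' | E 0 C' | 2 C C' | 2 2 E C' | 0 B C'; C' ::= 0 2 C' | epsilon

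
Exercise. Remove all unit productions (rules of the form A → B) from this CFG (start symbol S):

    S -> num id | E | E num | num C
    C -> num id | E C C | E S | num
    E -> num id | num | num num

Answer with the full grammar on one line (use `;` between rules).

S -> num id | num | num num | E num | num C; C -> num id | E C C | E S | num; E -> num id | num | num num

Unit pairs: S ⇒* {E}.
For every A with A ⇒* B via unit rules, add B's non-unit alternatives to A; then delete every rule of the form X → Y.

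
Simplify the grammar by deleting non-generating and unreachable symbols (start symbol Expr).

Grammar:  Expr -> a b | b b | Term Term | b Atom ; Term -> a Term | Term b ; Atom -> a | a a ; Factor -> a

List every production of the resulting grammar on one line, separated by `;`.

Expr -> a b | b b | b Atom; Atom -> a | a a

Generating nonterminals: {Atom, Expr, Factor}.
Reachable from Expr after that: {Atom, Expr}.
Removed useless symbols: {Factor, Term} and every production mentioning them.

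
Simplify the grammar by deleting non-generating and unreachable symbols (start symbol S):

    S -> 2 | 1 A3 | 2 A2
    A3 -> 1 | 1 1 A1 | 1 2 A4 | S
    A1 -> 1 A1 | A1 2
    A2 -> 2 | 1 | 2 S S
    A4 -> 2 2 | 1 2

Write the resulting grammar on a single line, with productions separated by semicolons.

S -> 2 | 1 A3 | 2 A2; A3 -> 1 | 1 2 A4 | S; A2 -> 2 | 1 | 2 S S; A4 -> 2 2 | 1 2

Generating nonterminals: {A2, A3, A4, S}.
Reachable from S after that: {A2, A3, A4, S}.
Removed useless symbols: {A1} and every production mentioning them.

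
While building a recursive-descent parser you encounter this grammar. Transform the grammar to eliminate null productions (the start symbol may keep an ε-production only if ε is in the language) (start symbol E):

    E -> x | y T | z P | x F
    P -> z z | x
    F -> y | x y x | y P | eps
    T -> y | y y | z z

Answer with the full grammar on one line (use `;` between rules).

E -> x | y T | z P | x F; P -> z z | x; F -> y | x y x | y P; T -> y | y y | z z

The nullable symbols are {F}.
ε ∉ L(G), so no ε-production is kept.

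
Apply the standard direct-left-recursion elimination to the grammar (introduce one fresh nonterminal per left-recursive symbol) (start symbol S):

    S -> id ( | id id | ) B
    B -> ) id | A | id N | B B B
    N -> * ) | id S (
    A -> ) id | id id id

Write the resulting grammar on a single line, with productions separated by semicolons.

S -> id ( | id id | ) B; B -> ) id B' | A B' | id N B'; N -> * ) | id S (; A -> ) id | id id id; B' -> B B B' | ε

Directly left-recursive nonterminal: B.
For B: α = {B B}, β = {) id, A, id N}. Rewrite as B → β B' and B' → α B' | ε.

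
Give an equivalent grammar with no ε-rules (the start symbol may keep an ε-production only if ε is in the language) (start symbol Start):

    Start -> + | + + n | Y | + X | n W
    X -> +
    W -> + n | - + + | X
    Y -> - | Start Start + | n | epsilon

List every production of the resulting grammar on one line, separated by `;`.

Nullable set = {Start, Y}.
ε ∈ L(G) since Start is nullable, so keep Start → ε.
Expand every rule over subsets of its nullable positions: Y → Start Start + gives Start Start + | Start + | +.

Start -> + | + + n | Y | + X | n W | epsilon; X -> +; W -> + n | - + + | X; Y -> - | Start Start + | Start + | + | n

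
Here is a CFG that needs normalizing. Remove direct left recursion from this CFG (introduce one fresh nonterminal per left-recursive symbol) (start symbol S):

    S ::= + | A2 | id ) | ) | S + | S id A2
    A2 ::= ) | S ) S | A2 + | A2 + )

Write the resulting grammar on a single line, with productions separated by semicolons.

Directly left-recursive nonterminals: S, A2.
For S: α = {+, id A2}, β = {+, A2, id ), )}. Rewrite as S → β S' and S' → α S' | ε.
For A2: α = {+, + )}, β = {), S ) S}. Rewrite as A2 → β A2' and A2' → α A2' | ε.

S ::= + S' | A2 S' | id ) S' | ) S'; A2 ::= ) A2' | S ) S A2'; S' ::= + S' | id A2 S' | eps; A2' ::= + A2' | + ) A2' | eps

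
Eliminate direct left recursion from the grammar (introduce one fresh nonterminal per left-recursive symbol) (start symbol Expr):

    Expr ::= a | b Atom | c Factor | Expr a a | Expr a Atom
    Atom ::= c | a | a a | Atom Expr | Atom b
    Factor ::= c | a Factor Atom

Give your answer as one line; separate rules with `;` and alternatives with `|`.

Expr ::= a Expr1 | b Atom Expr1 | c Factor Expr1; Atom ::= c Atom1 | a Atom1 | a a Atom1; Factor ::= c | a Factor Atom; Expr1 ::= a a Expr1 | a Atom Expr1 | epsilon; Atom1 ::= Expr Atom1 | b Atom1 | epsilon

Directly left-recursive nonterminals: Expr, Atom.
For Expr: α = {a a, a Atom}, β = {a, b Atom, c Factor}. Rewrite as Expr → β Expr1 and Expr1 → α Expr1 | ε.
For Atom: α = {Expr, b}, β = {c, a, a a}. Rewrite as Atom → β Atom1 and Atom1 → α Atom1 | ε.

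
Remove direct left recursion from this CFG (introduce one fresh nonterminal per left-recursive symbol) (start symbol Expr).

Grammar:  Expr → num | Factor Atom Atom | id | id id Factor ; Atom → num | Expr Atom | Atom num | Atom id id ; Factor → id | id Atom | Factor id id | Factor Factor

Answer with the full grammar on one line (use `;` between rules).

Expr → num | Factor Atom Atom | id | id id Factor; Atom → num Atom1 | Expr Atom Atom1; Factor → id Factor1 | id Atom Factor1; Atom1 → num Atom1 | id id Atom1 | epsilon; Factor1 → id id Factor1 | Factor Factor1 | epsilon

Atom, Factor are directly left-recursive.
For Atom: α = {num, id id}, β = {num, Expr Atom}. Rewrite as Atom → β Atom1 and Atom1 → α Atom1 | ε.
For Factor: α = {id id, Factor}, β = {id, id Atom}. Rewrite as Factor → β Factor1 and Factor1 → α Factor1 | ε.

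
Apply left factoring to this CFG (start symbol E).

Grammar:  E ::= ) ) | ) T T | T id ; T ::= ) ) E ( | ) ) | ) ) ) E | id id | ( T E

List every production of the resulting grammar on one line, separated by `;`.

E has alternatives sharing prefix ')': factor to E → ) E' with E' → ) | T T.
T has alternatives sharing prefix ') )': factor to T → ) ) T' with T' → E ( | ε | ) E.

E ::= T id | ) E'; T ::= id id | ( T E | ) ) T'; E' ::= ) | T T; T' ::= E ( | ε | ) E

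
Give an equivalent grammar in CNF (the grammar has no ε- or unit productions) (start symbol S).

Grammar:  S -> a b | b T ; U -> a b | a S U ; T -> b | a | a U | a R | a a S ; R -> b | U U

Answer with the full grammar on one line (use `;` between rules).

Introduce a nonterminal for each terminal appearing in a rule of length ≥ 2: X1 → a, X2 → b.
Binarize each right-hand side of length ≥ 3 by chaining fresh nonterminals (Y1, Y2, …): affected rules were U → X1 S U; T → X1 X1 S.

S -> X1 X2 | X2 T; U -> X1 X2 | X1 Y1; T -> b | a | X1 U | X1 R | X1 Y2; R -> b | U U; X1 -> a; X2 -> b; Y1 -> S U; Y2 -> X1 S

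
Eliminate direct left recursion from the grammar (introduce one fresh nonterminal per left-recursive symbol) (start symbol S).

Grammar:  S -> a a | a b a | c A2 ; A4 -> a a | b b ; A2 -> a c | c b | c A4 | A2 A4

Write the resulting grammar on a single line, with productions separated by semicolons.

S -> a a | a b a | c A2; A4 -> a a | b b; A2 -> a c A2' | c b A2' | c A4 A2'; A2' -> A4 A2' | ε

Left recursion appears on A2.
For A2: α = {A4}, β = {a c, c b, c A4}. Rewrite as A2 → β A2' and A2' → α A2' | ε.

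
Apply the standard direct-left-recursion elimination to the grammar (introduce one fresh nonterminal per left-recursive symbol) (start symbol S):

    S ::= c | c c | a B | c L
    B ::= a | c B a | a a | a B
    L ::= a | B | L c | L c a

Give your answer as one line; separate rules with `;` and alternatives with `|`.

S ::= c | c c | a B | c L; B ::= a | c B a | a a | a B; L ::= a L' | B L'; L' ::= c L' | c a L' | ε

Directly left-recursive nonterminal: L.
For L: α = {c, c a}, β = {a, B}. Rewrite as L → β L' and L' → α L' | ε.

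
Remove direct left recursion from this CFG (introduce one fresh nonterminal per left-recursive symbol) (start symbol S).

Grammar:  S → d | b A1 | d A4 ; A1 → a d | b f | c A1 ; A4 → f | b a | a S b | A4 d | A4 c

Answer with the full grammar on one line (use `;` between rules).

S → d | b A1 | d A4; A1 → a d | b f | c A1; A4 → f A4' | b a A4' | a S b A4'; A4' → d A4' | c A4' | ε

Left recursion appears on A4.
For A4: α = {d, c}, β = {f, b a, a S b}. Rewrite as A4 → β A4' and A4' → α A4' | ε.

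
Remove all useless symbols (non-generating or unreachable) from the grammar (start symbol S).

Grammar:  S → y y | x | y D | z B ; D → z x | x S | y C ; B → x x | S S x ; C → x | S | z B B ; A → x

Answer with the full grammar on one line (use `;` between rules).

S → y y | x | y D | z B; D → z x | x S | y C; B → x x | S S x; C → x | S | z B B

Generating nonterminals: {A, B, C, D, S}.
Reachable from S after that: {B, C, D, S}.
Removed useless symbols: {A} and every production mentioning them.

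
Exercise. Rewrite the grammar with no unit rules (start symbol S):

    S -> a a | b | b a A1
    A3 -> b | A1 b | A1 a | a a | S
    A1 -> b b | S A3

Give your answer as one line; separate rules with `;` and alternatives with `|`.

Unit pairs: A3 ⇒* {S}.
For every A with A ⇒* B via unit rules, add B's non-unit alternatives to A; then delete every rule of the form X → Y.

S -> a a | b | b a A1; A3 -> a a | b | b a A1 | A1 b | A1 a; A1 -> b b | S A3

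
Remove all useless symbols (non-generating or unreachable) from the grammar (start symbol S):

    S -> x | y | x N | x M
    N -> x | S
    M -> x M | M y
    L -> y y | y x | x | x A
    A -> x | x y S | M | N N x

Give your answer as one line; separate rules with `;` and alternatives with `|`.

Generating nonterminals: {A, L, N, S}.
Reachable from S after that: {N, S}.
Removed useless symbols: {A, L, M} and every production mentioning them.

S -> x | y | x N; N -> x | S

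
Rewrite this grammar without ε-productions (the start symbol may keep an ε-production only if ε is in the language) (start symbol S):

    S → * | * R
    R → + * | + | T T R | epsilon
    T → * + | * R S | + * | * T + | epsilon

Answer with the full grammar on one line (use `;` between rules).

S → * | * R; R → + * | + | T T R | T T | T R | T; T → * + | * R S | * S | + * | * T +

Nullable set = {R, T}.
ε ∉ L(G), so no ε-production is kept.
Add the nullable-subset variants: R → T T R gives T T R | T T | T R | T. T → * R S gives * R S | * S.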